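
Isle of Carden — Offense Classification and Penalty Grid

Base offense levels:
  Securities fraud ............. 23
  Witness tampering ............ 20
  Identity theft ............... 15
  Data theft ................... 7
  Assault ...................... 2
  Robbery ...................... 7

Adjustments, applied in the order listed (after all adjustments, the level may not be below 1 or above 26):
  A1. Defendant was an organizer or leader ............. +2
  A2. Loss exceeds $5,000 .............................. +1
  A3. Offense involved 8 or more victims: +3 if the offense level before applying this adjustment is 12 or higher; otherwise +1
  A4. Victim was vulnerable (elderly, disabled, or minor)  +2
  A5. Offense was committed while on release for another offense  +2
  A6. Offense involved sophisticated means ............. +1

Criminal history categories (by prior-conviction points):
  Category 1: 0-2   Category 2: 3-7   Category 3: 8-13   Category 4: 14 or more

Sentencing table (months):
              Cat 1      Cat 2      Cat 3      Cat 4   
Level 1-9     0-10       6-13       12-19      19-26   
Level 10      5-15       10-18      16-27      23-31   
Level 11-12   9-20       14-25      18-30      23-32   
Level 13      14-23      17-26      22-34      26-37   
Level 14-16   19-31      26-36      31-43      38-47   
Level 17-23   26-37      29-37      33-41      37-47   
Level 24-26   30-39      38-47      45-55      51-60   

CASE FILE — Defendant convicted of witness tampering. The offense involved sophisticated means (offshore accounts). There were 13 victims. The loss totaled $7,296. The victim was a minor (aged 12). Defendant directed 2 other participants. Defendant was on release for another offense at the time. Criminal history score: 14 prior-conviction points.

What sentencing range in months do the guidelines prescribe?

Base offense level for witness tampering: 20.
A1 applies: 20 + 2 = 22.
A2 applies: 22 + 1 = 23.
A3 applies (level before this adjustment is 23 ≥ 12, so +3): 23 + 3 = 26.
A4 applies: 26 + 2 = 28.
A5 applies: 28 + 2 = 30.
A6 applies: 30 + 1 = 31.
Level 31 exceeds the maximum of 26; capped at 26.
Final offense level: 26.
Criminal history: 14 prior points → Category 4 (14+).
Level 26 falls in the 24-26 band.
Grid: Level 24-26 × Category 4 = 51-60 months.

51-60 months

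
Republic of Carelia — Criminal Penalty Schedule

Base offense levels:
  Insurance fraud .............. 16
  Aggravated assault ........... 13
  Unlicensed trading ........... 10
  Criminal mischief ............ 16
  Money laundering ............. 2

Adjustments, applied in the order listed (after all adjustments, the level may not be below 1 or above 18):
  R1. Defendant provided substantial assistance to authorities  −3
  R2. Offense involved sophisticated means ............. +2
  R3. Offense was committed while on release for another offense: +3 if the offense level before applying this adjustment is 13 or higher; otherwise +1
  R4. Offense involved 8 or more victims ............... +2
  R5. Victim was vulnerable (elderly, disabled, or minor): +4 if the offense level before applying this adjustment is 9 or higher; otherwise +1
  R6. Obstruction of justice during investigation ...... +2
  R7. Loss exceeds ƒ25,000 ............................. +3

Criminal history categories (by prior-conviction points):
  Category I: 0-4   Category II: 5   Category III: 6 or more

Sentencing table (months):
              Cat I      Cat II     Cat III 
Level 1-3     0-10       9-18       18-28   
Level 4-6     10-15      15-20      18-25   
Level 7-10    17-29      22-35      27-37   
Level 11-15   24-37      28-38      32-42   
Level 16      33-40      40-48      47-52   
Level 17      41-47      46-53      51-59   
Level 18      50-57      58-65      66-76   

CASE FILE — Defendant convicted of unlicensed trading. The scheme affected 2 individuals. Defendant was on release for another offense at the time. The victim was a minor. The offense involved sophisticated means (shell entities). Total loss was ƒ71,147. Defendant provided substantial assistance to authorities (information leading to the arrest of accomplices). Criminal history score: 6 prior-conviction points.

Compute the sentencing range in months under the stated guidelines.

Base offense level for unlicensed trading: 10.
R1 applies: 10 − 3 = 7.
R2 applies: 7 + 2 = 9.
R3 applies (level before this adjustment is 9 < 13, so +1): 9 + 1 = 10.
R5 applies (level before this adjustment is 10 ≥ 9, so +4): 10 + 4 = 14.
R6 does not apply.
R7 applies: 14 + 3 = 17.
Final offense level: 17.
Criminal history: 6 prior points → Category III (6+).
Level 17 falls in the 17 band.
Grid: Level 17 × Category III = 51-59 months.

51-59 months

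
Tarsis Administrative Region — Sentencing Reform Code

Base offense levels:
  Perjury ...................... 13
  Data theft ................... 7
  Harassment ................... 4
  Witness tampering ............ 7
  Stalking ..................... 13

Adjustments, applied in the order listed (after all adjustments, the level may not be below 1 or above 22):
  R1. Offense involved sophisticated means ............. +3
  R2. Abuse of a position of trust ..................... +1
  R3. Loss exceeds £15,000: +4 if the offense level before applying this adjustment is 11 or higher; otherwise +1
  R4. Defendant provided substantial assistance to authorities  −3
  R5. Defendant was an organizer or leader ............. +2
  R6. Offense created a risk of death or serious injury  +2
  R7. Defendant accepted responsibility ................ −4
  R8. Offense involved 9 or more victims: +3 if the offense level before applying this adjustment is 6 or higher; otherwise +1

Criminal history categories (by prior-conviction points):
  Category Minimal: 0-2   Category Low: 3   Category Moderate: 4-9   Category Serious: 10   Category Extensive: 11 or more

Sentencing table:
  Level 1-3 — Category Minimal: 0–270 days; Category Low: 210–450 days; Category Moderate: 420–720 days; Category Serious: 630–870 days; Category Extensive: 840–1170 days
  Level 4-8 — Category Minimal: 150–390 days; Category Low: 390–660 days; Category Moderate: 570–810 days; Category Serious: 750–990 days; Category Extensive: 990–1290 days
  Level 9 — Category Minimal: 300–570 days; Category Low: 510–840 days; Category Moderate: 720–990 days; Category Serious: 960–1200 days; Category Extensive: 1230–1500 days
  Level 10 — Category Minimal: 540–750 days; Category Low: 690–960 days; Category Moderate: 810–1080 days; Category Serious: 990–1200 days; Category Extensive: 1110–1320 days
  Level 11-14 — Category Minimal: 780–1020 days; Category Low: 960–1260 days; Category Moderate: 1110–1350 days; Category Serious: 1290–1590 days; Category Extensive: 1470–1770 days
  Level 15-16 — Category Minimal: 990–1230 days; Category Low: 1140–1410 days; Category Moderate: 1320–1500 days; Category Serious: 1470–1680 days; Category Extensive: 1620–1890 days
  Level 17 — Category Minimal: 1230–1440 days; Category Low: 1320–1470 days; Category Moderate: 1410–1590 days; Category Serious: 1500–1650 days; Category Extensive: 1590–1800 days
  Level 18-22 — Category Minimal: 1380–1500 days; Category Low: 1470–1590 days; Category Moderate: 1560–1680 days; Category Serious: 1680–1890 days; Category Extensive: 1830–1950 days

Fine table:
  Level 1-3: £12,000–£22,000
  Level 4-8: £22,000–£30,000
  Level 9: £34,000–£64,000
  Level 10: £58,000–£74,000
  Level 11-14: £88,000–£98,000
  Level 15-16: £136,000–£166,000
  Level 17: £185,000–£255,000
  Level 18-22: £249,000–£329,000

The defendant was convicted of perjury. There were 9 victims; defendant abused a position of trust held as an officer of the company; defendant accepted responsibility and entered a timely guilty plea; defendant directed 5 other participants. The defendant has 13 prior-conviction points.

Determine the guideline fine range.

£136,000–£166,000

Base offense level for perjury: 13.
R1 does not apply.
R2 applies: 13 + 1 = 14.
R5 applies: 14 + 2 = 16.
R7 applies: 16 − 4 = 12.
R8 applies (level before this adjustment is 12 ≥ 6, so +3): 12 + 3 = 15.
Final offense level: 15.
Level 15 falls in the 15-16 band.
Fine table: Level 15-16 → £136,000–£166,000.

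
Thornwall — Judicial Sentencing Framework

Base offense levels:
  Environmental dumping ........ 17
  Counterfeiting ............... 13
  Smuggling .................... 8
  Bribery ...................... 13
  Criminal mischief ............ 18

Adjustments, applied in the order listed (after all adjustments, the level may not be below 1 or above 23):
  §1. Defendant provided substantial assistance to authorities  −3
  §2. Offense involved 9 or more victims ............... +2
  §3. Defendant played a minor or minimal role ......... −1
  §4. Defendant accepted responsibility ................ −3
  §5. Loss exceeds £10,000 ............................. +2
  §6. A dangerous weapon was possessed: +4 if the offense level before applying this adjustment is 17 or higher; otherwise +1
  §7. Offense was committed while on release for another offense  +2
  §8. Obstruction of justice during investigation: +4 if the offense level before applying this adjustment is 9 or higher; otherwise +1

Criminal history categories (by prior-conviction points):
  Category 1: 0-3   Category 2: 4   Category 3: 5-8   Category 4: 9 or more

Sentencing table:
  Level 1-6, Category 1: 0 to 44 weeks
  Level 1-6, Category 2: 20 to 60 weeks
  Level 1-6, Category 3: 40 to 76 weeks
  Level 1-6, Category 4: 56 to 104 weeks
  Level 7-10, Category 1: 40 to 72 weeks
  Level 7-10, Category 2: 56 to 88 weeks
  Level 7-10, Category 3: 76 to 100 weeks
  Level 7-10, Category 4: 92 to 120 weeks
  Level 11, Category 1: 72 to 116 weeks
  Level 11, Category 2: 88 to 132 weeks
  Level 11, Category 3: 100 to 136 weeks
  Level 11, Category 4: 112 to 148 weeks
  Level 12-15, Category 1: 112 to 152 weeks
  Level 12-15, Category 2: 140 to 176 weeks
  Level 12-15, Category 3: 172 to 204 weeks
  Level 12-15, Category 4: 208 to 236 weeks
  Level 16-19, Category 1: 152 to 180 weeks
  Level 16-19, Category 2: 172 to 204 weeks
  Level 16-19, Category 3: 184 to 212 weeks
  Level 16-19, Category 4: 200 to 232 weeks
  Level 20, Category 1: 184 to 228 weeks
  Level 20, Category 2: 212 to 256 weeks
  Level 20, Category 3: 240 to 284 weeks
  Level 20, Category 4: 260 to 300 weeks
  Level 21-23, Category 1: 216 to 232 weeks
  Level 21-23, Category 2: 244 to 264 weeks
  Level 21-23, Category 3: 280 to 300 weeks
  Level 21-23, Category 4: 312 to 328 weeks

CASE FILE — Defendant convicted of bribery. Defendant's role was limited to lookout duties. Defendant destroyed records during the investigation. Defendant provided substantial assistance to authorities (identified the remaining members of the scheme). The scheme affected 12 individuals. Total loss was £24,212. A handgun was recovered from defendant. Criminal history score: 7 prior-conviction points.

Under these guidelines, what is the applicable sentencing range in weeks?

184-212 weeks

Base offense level for bribery: 13.
§1 applies: 13 − 3 = 10.
§2 applies: 10 + 2 = 12.
§3 applies: 12 − 1 = 11.
§4 does not apply.
§5 applies: 11 + 2 = 13.
§6 applies (level before this adjustment is 13 < 17, so +1): 13 + 1 = 14.
§7 does not apply.
§8 applies (level before this adjustment is 14 ≥ 9, so +4): 14 + 4 = 18.
Final offense level: 18.
Criminal history: 7 prior points → Category 3 (5-8).
Level 18 falls in the 16-19 band.
Grid: Level 16-19 × Category 3 = 184-212 weeks.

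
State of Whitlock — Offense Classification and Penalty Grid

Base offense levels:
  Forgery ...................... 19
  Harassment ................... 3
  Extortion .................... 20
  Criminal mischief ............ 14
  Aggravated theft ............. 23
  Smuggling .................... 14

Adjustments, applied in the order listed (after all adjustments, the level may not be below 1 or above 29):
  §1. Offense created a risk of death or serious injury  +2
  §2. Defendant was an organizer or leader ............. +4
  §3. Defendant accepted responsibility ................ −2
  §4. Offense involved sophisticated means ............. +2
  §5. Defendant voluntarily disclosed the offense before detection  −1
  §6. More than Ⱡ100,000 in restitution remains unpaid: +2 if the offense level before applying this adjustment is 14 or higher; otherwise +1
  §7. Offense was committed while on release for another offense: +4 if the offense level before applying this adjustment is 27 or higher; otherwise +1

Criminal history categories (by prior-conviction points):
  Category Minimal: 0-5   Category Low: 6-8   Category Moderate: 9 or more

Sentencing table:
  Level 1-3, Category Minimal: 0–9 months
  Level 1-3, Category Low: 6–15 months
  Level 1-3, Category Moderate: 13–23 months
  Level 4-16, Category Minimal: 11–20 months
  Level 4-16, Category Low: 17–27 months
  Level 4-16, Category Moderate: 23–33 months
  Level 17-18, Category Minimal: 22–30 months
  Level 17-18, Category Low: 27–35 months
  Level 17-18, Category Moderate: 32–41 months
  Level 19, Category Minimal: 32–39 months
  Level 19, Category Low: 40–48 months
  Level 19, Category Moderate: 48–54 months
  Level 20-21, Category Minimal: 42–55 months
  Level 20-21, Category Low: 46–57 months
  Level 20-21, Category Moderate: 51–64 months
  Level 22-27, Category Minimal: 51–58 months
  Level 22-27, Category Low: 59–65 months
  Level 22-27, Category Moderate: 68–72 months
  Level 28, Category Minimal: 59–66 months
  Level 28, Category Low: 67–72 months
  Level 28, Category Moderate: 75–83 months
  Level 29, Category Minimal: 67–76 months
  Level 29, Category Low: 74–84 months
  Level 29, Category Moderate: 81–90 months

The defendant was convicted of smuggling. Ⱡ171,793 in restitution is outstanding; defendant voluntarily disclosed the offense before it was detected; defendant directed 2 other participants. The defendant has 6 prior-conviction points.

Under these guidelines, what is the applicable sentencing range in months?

40-48 months

Base offense level for smuggling: 14.
§2 applies: 14 + 4 = 18.
§3 does not apply.
§4 does not apply.
§5 applies: 18 − 1 = 17.
§6 applies (level before this adjustment is 17 ≥ 14, so +2): 17 + 2 = 19.
§7 does not apply.
Final offense level: 19.
Criminal history: 6 prior points → Category Low (6-8).
Level 19 falls in the 19 band.
Grid: Level 19 × Category Low = 40-48 months.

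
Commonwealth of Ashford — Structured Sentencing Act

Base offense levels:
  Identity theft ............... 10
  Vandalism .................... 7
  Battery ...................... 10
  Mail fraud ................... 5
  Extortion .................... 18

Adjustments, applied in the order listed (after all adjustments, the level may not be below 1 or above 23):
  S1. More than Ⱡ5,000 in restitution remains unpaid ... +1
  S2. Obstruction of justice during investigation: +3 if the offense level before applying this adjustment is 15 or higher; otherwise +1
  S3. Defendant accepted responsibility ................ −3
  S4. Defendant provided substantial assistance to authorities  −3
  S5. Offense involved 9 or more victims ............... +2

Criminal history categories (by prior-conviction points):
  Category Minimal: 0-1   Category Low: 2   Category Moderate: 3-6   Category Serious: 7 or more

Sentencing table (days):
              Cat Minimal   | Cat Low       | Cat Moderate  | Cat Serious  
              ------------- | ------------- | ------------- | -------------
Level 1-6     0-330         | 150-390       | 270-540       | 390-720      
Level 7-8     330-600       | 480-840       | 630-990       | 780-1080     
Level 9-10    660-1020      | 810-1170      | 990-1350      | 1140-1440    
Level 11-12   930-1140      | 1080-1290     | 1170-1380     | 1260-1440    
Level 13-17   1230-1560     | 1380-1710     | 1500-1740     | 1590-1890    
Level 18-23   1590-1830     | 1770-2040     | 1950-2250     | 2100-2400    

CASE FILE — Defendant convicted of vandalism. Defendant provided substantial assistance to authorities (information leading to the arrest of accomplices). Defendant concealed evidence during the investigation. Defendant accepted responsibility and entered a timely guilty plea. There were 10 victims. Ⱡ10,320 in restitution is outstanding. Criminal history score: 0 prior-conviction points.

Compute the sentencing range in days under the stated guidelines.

0-330 days

Base offense level for vandalism: 7.
S1 applies: 7 + 1 = 8.
S2 applies (level before this adjustment is 8 < 15, so +1): 8 + 1 = 9.
S3 applies: 9 − 3 = 6.
S4 applies: 6 − 3 = 3.
S5 applies: 3 + 2 = 5.
Final offense level: 5.
Criminal history: 0 prior points → Category Minimal (0-1).
Level 5 falls in the 1-6 band.
Grid: Level 1-6 × Category Minimal = 0-330 days.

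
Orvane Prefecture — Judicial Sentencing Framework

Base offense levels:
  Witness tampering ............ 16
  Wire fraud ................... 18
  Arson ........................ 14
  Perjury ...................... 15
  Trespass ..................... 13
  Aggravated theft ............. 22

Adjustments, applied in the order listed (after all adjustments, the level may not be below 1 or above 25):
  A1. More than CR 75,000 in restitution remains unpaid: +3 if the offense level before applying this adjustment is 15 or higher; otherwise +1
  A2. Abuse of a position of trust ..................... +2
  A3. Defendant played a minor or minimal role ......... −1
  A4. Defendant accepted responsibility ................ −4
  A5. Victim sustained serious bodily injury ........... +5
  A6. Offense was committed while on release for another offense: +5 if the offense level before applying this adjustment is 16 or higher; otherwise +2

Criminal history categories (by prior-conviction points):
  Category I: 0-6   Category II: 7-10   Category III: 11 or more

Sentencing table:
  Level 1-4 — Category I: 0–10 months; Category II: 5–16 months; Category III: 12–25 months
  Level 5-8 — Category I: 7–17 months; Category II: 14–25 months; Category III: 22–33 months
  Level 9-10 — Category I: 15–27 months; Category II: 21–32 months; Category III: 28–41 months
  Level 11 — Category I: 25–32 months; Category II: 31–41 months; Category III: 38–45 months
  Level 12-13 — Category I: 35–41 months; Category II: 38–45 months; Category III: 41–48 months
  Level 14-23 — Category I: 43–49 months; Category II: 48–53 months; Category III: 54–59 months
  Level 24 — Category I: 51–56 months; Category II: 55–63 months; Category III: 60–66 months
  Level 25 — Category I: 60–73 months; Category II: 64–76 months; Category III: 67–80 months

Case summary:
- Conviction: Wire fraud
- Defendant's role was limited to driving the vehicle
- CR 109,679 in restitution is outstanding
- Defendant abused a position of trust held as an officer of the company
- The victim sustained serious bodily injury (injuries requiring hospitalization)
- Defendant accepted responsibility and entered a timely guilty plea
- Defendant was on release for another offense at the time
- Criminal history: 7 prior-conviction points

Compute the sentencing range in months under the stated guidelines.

64-76 months

Base offense level for wire fraud: 18.
A1 applies (level before this adjustment is 18 ≥ 15, so +3): 18 + 3 = 21.
A2 applies: 21 + 2 = 23.
A3 applies: 23 − 1 = 22.
A4 applies: 22 − 4 = 18.
A5 applies: 18 + 5 = 23.
A6 applies (level before this adjustment is 23 ≥ 16, so +5): 23 + 5 = 28.
Level 28 exceeds the maximum of 25; capped at 25.
Final offense level: 25.
Criminal history: 7 prior points → Category II (7-10).
Level 25 falls in the 25 band.
Grid: Level 25 × Category II = 64-76 months.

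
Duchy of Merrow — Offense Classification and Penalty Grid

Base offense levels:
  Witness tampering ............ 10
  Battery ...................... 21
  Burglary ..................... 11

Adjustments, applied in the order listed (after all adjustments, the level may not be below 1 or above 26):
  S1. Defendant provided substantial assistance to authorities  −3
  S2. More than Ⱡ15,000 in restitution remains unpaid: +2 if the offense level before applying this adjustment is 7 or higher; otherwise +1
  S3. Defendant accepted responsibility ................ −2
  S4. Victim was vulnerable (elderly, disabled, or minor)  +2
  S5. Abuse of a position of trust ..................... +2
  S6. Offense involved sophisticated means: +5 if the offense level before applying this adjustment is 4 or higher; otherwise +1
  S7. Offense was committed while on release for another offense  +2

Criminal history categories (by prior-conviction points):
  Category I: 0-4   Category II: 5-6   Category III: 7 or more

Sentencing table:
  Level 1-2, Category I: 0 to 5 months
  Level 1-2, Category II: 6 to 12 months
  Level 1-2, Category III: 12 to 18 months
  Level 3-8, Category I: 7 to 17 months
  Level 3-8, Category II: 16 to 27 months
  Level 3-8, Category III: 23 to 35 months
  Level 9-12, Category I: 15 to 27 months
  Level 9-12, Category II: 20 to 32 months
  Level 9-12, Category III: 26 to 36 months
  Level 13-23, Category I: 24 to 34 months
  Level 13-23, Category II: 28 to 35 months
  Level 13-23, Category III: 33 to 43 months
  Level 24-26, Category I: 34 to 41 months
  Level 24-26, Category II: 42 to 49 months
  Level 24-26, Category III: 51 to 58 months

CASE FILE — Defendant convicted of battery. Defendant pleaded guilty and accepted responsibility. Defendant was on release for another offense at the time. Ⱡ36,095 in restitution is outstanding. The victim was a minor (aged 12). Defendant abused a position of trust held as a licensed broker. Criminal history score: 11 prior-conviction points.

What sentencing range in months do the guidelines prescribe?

51-58 months

Base offense level for battery: 21.
S1 does not apply.
S2 applies (level before this adjustment is 21 ≥ 7, so +2): 21 + 2 = 23.
S3 applies: 23 − 2 = 21.
S4 applies: 21 + 2 = 23.
S5 applies: 23 + 2 = 25.
S7 applies: 25 + 2 = 27.
Level 27 exceeds the maximum of 26; capped at 26.
Final offense level: 26.
Criminal history: 11 prior points → Category III (7+).
Level 26 falls in the 24-26 band.
Grid: Level 24-26 × Category III = 51-58 months.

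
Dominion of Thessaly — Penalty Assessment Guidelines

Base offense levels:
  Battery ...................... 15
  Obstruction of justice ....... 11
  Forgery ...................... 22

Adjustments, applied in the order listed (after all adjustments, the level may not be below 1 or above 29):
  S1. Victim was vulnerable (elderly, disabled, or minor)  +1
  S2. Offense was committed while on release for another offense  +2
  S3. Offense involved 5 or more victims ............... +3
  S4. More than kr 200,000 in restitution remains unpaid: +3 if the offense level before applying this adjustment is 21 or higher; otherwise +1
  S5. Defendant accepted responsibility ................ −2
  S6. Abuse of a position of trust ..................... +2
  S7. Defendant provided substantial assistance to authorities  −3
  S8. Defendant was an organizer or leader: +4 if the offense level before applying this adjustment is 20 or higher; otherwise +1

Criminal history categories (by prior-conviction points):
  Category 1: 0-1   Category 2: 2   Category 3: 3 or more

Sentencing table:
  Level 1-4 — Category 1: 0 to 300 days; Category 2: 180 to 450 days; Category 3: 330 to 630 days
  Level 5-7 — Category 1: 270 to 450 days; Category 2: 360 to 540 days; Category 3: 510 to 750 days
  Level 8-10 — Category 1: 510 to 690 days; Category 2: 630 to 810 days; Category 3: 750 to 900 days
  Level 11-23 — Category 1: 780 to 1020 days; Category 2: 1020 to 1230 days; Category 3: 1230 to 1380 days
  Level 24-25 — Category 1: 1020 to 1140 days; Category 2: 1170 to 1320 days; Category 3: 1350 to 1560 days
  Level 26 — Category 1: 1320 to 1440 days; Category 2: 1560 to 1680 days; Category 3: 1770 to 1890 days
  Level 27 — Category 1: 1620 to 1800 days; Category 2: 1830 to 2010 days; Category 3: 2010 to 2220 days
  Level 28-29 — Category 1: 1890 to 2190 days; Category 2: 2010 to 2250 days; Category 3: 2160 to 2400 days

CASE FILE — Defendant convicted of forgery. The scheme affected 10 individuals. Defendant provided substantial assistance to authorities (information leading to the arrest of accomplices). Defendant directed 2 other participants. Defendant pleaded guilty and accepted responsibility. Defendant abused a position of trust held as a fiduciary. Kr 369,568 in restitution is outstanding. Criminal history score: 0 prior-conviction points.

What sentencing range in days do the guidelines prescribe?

1890-2190 days

Base offense level for forgery: 22.
S1 does not apply.
S3 applies: 22 + 3 = 25.
S4 applies (level before this adjustment is 25 ≥ 21, so +3): 25 + 3 = 28.
S5 applies: 28 − 2 = 26.
S6 applies: 26 + 2 = 28.
S7 applies: 28 − 3 = 25.
S8 applies (level before this adjustment is 25 ≥ 20, so +4): 25 + 4 = 29.
Final offense level: 29.
Criminal history: 0 prior points → Category 1 (0-1).
Level 29 falls in the 28-29 band.
Grid: Level 28-29 × Category 1 = 1890-2190 days.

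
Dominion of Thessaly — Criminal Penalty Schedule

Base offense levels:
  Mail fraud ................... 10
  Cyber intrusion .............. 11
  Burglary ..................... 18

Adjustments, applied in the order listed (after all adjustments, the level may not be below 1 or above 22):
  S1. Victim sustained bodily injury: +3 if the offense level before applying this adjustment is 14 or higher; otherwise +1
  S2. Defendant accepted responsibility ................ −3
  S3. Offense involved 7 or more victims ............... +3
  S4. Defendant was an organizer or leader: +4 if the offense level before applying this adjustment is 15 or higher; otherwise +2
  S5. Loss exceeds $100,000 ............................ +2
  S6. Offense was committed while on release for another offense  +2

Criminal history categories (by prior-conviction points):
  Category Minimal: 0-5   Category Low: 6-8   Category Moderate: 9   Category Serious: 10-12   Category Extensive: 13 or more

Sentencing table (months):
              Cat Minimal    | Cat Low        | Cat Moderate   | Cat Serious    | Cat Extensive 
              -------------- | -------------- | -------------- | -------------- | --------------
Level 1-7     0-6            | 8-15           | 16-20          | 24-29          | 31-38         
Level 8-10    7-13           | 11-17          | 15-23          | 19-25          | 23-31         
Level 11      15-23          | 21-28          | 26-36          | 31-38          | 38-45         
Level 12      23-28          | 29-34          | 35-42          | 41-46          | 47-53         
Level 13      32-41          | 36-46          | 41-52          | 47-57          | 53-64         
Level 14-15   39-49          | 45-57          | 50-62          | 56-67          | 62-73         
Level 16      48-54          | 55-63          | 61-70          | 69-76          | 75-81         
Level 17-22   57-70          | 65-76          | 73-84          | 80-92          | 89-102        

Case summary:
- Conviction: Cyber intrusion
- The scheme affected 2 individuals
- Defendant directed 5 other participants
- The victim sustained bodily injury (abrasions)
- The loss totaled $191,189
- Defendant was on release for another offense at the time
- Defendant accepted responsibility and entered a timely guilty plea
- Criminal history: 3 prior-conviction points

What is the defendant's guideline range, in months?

Base offense level for cyber intrusion: 11.
S1 applies (level before this adjustment is 11 < 14, so +1): 11 + 1 = 12.
S2 applies: 12 − 3 = 9.
S4 applies (level before this adjustment is 9 < 15, so +2): 9 + 2 = 11.
S5 applies: 11 + 2 = 13.
S6 applies: 13 + 2 = 15.
Final offense level: 15.
Criminal history: 3 prior points → Category Minimal (0-5).
Level 15 falls in the 14-15 band.
Grid: Level 14-15 × Category Minimal = 39-49 months.

39-49 months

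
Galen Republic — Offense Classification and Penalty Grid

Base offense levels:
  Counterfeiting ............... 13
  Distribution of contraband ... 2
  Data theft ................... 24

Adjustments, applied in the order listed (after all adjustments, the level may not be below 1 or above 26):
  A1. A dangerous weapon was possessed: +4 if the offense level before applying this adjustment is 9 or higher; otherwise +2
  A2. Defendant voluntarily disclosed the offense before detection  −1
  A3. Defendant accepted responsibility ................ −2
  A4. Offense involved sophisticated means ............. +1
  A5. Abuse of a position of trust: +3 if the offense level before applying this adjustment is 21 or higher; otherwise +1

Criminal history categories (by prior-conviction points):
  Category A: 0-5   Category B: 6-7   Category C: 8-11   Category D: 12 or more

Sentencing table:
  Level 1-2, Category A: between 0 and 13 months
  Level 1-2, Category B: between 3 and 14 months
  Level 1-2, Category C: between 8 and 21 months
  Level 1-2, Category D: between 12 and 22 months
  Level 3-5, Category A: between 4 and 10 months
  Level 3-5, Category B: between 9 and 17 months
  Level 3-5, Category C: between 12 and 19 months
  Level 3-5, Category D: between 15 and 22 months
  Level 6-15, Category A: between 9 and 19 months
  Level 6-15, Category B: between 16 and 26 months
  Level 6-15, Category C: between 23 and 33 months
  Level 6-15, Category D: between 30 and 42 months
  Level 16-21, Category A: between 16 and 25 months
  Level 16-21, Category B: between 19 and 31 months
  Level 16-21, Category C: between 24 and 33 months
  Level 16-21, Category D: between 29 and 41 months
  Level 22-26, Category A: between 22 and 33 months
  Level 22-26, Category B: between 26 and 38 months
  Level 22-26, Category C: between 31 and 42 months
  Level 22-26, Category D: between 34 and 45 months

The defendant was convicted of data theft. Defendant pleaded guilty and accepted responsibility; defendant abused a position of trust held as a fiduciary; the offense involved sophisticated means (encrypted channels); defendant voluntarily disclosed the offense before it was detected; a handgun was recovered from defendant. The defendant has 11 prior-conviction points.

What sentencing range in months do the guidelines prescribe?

31-42 months

Base offense level for data theft: 24.
A1 applies (level before this adjustment is 24 ≥ 9, so +4): 24 + 4 = 28.
A2 applies: 28 − 1 = 27.
A3 applies: 27 − 2 = 25.
A4 applies: 25 + 1 = 26.
A5 applies (level before this adjustment is 26 ≥ 21, so +3): 26 + 3 = 29.
Level 29 exceeds the maximum of 26; capped at 26.
Final offense level: 26.
Criminal history: 11 prior points → Category C (8-11).
Level 26 falls in the 22-26 band.
Grid: Level 22-26 × Category C = 31-42 months.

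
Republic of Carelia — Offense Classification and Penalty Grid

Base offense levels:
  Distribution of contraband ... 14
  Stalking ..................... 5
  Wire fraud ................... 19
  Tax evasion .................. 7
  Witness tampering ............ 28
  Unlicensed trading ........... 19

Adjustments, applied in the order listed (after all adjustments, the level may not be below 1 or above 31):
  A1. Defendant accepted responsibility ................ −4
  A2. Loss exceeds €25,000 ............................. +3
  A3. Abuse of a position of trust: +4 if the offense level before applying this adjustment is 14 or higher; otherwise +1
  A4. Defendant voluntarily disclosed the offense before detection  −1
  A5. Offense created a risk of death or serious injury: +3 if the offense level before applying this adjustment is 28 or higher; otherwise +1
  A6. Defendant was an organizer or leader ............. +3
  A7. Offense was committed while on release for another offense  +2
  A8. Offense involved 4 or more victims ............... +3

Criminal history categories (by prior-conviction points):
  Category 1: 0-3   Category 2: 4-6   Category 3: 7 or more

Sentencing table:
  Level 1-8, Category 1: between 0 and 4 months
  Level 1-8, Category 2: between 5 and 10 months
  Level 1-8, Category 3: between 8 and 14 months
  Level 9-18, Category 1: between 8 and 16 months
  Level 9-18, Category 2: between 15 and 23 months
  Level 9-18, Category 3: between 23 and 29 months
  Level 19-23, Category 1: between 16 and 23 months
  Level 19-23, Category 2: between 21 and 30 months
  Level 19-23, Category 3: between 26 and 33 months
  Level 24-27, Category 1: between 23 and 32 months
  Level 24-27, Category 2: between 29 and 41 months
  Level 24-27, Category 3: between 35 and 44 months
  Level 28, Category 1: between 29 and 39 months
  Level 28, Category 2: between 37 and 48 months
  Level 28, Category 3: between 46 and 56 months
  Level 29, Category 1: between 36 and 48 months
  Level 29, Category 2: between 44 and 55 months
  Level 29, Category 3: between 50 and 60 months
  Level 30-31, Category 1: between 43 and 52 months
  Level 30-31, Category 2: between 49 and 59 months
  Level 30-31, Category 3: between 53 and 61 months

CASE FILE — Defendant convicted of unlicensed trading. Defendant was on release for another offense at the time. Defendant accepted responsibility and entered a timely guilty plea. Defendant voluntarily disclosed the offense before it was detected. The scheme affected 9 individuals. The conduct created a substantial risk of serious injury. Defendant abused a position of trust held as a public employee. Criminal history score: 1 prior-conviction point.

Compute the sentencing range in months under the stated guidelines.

23-32 months

Base offense level for unlicensed trading: 19.
A1 applies: 19 − 4 = 15.
A2 does not apply.
A3 applies (level before this adjustment is 15 ≥ 14, so +4): 15 + 4 = 19.
A4 applies: 19 − 1 = 18.
A5 applies (level before this adjustment is 18 < 28, so +1): 18 + 1 = 19.
A7 applies: 19 + 2 = 21.
A8 applies: 21 + 3 = 24.
Final offense level: 24.
Criminal history: 1 prior point → Category 1 (0-3).
Level 24 falls in the 24-27 band.
Grid: Level 24-27 × Category 1 = 23-32 months.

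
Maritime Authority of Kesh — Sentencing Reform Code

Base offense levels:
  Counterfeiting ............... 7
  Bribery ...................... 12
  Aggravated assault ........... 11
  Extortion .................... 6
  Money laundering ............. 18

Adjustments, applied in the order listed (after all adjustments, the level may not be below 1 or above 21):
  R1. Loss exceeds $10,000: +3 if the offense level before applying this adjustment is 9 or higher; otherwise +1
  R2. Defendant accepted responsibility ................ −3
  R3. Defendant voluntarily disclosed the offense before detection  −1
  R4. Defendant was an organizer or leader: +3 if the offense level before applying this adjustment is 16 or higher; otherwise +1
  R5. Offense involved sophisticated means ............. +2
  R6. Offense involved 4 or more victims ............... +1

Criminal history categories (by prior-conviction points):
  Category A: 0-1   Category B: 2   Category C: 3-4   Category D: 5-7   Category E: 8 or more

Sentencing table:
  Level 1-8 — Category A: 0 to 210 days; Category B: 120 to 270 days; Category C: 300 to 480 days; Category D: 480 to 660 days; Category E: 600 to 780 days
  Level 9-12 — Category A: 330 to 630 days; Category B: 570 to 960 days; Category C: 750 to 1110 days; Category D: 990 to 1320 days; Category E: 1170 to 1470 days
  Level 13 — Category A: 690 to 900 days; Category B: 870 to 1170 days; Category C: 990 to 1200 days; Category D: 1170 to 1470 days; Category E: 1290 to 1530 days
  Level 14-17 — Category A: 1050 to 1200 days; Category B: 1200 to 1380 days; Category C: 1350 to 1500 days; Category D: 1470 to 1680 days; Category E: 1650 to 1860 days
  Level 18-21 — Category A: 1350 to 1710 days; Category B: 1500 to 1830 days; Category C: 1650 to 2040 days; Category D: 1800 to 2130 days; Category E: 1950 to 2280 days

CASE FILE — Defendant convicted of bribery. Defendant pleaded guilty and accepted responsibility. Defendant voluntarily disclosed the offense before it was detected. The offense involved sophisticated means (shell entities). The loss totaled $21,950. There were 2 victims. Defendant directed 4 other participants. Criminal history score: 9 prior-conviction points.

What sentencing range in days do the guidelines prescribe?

Base offense level for bribery: 12.
R1 applies (level before this adjustment is 12 ≥ 9, so +3): 12 + 3 = 15.
R2 applies: 15 − 3 = 12.
R3 applies: 12 − 1 = 11.
R4 applies (level before this adjustment is 11 < 16, so +1): 11 + 1 = 12.
R5 applies: 12 + 2 = 14.
Final offense level: 14.
Criminal history: 9 prior points → Category E (8+).
Level 14 falls in the 14-17 band.
Grid: Level 14-17 × Category E = 1650-1860 days.

1650-1860 days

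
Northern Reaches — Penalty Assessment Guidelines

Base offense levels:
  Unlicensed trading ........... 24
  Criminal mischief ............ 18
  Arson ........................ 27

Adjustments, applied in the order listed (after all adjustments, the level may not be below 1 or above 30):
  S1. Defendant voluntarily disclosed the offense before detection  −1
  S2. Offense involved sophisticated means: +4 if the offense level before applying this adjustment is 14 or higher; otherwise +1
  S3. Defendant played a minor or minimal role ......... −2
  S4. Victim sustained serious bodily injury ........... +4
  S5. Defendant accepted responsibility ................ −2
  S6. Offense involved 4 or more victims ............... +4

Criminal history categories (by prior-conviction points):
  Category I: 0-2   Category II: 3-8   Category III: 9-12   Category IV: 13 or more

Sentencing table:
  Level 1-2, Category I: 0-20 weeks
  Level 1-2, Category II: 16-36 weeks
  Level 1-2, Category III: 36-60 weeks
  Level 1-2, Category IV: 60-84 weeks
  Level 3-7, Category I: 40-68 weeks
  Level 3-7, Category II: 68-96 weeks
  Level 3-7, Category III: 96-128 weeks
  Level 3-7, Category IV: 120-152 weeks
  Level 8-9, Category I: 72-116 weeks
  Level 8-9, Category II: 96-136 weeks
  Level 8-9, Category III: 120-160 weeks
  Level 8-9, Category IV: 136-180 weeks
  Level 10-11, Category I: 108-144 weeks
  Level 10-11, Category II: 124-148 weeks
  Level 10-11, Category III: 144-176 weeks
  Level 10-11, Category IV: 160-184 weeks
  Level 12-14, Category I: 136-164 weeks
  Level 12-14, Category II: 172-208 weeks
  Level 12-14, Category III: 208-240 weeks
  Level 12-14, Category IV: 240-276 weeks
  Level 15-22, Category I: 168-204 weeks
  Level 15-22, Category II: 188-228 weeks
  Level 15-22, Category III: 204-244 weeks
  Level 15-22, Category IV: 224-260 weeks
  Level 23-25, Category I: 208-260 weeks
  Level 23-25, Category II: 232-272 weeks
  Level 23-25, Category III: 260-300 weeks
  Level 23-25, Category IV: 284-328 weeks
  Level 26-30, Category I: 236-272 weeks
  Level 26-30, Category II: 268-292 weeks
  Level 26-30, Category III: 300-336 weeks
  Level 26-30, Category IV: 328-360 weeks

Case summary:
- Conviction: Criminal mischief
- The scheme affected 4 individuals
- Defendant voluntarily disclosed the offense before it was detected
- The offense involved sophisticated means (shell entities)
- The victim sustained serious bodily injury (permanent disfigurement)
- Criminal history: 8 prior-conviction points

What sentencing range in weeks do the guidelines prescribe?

268-292 weeks

Base offense level for criminal mischief: 18.
S1 applies: 18 − 1 = 17.
S2 applies (level before this adjustment is 17 ≥ 14, so +4): 17 + 4 = 21.
S4 applies: 21 + 4 = 25.
S5 does not apply.
S6 applies: 25 + 4 = 29.
Final offense level: 29.
Criminal history: 8 prior points → Category II (3-8).
Level 29 falls in the 26-30 band.
Grid: Level 26-30 × Category II = 268-292 weeks.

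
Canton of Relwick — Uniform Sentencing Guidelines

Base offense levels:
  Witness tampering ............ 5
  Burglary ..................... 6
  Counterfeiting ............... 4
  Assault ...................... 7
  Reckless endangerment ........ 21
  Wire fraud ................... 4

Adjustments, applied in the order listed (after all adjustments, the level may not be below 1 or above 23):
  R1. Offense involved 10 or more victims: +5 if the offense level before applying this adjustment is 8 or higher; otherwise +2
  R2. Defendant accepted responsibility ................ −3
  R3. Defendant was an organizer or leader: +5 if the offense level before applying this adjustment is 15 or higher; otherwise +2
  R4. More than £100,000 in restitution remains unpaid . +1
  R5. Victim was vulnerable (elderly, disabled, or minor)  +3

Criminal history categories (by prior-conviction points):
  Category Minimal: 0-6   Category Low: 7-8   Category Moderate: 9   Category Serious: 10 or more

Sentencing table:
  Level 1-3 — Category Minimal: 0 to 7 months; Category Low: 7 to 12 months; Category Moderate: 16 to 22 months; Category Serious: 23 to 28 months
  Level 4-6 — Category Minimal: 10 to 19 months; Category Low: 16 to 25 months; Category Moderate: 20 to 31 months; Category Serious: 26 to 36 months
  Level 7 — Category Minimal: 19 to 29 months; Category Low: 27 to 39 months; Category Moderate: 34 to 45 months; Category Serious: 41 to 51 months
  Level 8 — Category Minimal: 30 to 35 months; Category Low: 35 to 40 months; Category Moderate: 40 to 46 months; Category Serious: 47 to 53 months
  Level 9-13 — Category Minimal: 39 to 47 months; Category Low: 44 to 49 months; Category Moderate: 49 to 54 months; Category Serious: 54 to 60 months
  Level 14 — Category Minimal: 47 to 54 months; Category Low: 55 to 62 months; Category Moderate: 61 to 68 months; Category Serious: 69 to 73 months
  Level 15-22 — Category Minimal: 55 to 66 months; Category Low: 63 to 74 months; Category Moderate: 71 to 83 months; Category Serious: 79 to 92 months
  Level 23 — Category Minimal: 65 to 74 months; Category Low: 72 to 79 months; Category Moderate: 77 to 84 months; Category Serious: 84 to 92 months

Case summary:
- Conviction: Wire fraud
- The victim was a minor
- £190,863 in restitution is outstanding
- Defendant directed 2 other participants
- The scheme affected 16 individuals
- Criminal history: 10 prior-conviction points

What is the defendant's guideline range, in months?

54-60 months

Base offense level for wire fraud: 4.
R1 applies (level before this adjustment is 4 < 8, so +2): 4 + 2 = 6.
R3 applies (level before this adjustment is 6 < 15, so +2): 6 + 2 = 8.
R4 applies: 8 + 1 = 9.
R5 applies: 9 + 3 = 12.
Final offense level: 12.
Criminal history: 10 prior points → Category Serious (10+).
Level 12 falls in the 9-13 band.
Grid: Level 9-13 × Category Serious = 54-60 months.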